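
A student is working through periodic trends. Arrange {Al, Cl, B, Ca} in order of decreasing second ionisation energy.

B > Cl > Al > Ca

After 1 electron has been removed, what remains? Al⁺ still has 2 valence electrons; Cl⁺ still has 6 valence electrons; B⁺ still has 2 valence electrons; Ca⁺ still has 1 valence electron.
All are still removing valence electrons, so compare the +1 ions as you would atoms: IE_2 generally rises across a period (higher Z_eff) and falls down a group (larger shell), subject to the usual subshell exceptions.
Valence configurations: Al⁺ [Ne]3s², Cl⁺ [Ne]3s²3p⁴, B⁺ [He]2s², Ca⁺ [Ar]4s¹.
Tabulated IE_2 (kJ/mol): Al 1817, Cl 2298, B 2427, Ca 1145.
So the second ionization energies run Ca < Al < Cl < B.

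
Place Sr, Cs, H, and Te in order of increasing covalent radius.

H, Te, Sr, Cs

Moving right in a period, electrons are added to the same shell under a stronger nuclear pull, so atoms get smaller; moving down, a new shell is opened and atoms get larger.
Neither a single period nor a single group — weigh both effects.
Te > H: period and group pull opposite ways; the down-group shift dominates (136 vs 32 pm).
Sr > Te: both are in period 5; the period trend gives Sr the larger value.
Cs > Sr: both effects reinforce here, so Cs is clearly the larger of the two.
Tabulated atomic radius (pm): H 32, Sr 185, Te 136, Cs 232.
So from smallest to largest: H < Te < Sr < Cs.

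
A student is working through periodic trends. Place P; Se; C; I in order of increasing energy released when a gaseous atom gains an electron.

P < C < Se < I

C is in period 2, group 14; P is in period 3, group 15; Se is in period 4, group 16; I is in period 5, group 17.
Electron affinity generally becomes more exothermic across a period toward the halogens and less exothermic down a group.
A diagonal step moves right (one effect) and down (the opposite effect) at once.
C > P: the two effects oppose for this pair; the down-group effect wins (122 vs 72 kJ/mol).
Se > C: period and group pull opposite ways; the across-period shift dominates (195 vs 122 kJ/mol).
I > Se: period and group pull opposite ways; the across-period shift dominates (295 vs 195 kJ/mol).
Approximate values (kJ/mol): C 122, P 72, Se 195, I 295.
So from lowest to highest: P < C < Se < I.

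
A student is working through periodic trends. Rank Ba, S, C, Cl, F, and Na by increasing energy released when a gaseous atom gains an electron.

C is in period 2, group 14; F is in period 2, group 17; Na is in period 3, group 1; S is in period 3, group 16; Cl is in period 3, group 17; Ba is in period 6, group 2.
Adding an electron releases more energy for atoms nearer the top right (short of the noble gases).
Here both period and group differ, so the two effects have to be weighed against each other.
Na > Ba: the two effects oppose for this pair; the down-group effect wins (53 vs 14 kJ/mol).
C > Na: both effects reinforce here, so C is clearly the higher of the two.
S > C: the two effects oppose for this pair; the across-period effect wins (200 vs 122 kJ/mol).
F > S: both effects reinforce here, so F is clearly the higher of the two.
Cl > F: this pair runs against the simple trend — see the exception note.
Note the exception: Cl has a higher electron affinity than F, contrary to the simple trend — F's small 2p subshell makes the incoming electron feel strong e⁻–e⁻ repulsion, so Cl actually releases more energy on gaining an electron.
Tabulated electron affinity (kJ/mol): C 122, F 328, Na 53, S 200, Cl 349, Ba 14.
So from lowest to highest: Ba < Na < C < S < F < Cl.

Ba < Na < C < S < F < Cl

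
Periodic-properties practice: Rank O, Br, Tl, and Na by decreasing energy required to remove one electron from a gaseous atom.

O is in period 2, group 16; Na is in period 3, group 1; Br is in period 4, group 17; Tl is in period 6, group 13.
IE₁ increases left→right with effective nuclear charge and decreases top→bottom as the valence shell moves farther out.
Neither a single period nor a single group — weigh both effects.
Tl > Na: the two effects oppose for this pair; the across-period effect wins (589 vs 496 kJ/mol).
Br > Tl: relative to Tl, both the across-period and down-group shifts push Br's first ionization energy up.
O > Br: the two effects oppose for this pair; the down-group effect wins (1314 vs 1140 kJ/mol).
Approximate values (kJ/mol): O 1314, Na 496, Br 1140, Tl 589.
So from highest to lowest: O > Br > Tl > Na.

O > Br > Tl > Na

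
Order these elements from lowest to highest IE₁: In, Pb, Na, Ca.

Na, In, Ca, Pb

First ionization energy rises across a period (greater Z_eff holds electrons more tightly) and falls down a group (valence electrons are farther from the nucleus).
A diagonal step moves right (one effect) and down (the opposite effect) at once.
In > Na: the two effects oppose for this pair; the across-period effect wins (558 vs 496 kJ/mol).
Ca > In: the two effects oppose for this pair; the down-group effect wins (590 vs 558 kJ/mol).
Pb > Ca: period and group pull opposite ways; the across-period shift dominates (716 vs 590 kJ/mol).
For reference (kJ/mol): Na 496, Ca 590, In 558, Pb 716.
So from lowest to highest: Na < In < Ca < Pb.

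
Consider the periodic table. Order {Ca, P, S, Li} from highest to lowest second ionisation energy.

Li > S > P > Ca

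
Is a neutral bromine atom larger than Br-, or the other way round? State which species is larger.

Br-

Forming Br- adds 1 electron to Br. More electron–electron repulsion in the same shell, with unchanged nuclear charge, lets the cloud expand.
An anion is larger than its parent atom: Br- > Br.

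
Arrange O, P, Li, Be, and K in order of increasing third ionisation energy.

P, K, O, Li, Be

The third ionization energy removes an electron from the +2 ion. For each element: O²⁺ still has 4 valence electrons; P²⁺ still has 3 valence electrons; Li²⁺ is already 1 electron into the core; Be²⁺ is the bare [He] core; K²⁺ is already 1 electron into the core.
Usually core removal costs more than valence removal, but here the competition is close: a tightly held n=2 valence electron can cost more to remove than an n=3 core electron, so the actual values have to decide it.
Valence configurations: O²⁺ [He]2s²2p², P²⁺ [Ne]3s²3p¹.
Approximate IE_3 values (kJ/mol): O 5300, P 2914, Li 11815, Be 14849, K 4420.
Putting it together, IE_3: P < K < O < Li < Be.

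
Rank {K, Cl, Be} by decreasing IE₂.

Consider each +1 ion: K⁺ is the bare [Ar] core; Cl⁺ still has 6 valence electrons; Be⁺ still has 1 valence electron.
Pulling an electron out of a noble-gas core costs far more than removing a remaining valence electron, so K sits at the high end of IE_2.
Valence configurations: Cl⁺ [Ne]3s²3p⁴, Be⁺ [He]2s¹.
Tabulated IE_2 (kJ/mol): K 3052, Cl 2298, Be 1757.
Overall IE_2 order: Be < Cl < K.

K > Cl > Be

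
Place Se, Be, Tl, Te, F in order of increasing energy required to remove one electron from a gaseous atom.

Tl < Te < Be < Se < F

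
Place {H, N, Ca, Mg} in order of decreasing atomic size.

Moving right in a period, electrons are added to the same shell under a stronger nuclear pull, so atoms get smaller; moving down, a new shell is opened and atoms get larger.
Here both period and group differ, so the two effects have to be weighed against each other.
N > H: period and group pull opposite ways; the down-group shift dominates (71 vs 32 pm).
Mg > N: both effects reinforce here, so Mg is clearly the larger of the two.
Ca > Mg: they share group 2; the group trend gives Ca the larger value.
For reference (pm): H 32, N 71, Mg 139, Ca 171.
So from largest to smallest: Ca > Mg > N > H.

Ca, Mg, N, H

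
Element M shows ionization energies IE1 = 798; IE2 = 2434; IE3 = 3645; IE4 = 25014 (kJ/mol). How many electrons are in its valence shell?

Look for the largest jump between consecutive ionization energies: IE4/IE3 ≈ 6.9, far larger than any earlier ratio.
That jump marks the point where a core electron is being removed. So the atom has 3 valence electrons.

3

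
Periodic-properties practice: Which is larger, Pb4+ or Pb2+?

Pb2+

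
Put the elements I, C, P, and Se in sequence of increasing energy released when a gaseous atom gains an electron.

P < C < Se < I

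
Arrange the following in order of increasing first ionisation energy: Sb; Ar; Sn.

Ar is in period 3, group 18; Sn is in period 5, group 14; Sb is in period 5, group 15.
IE₁ increases left→right with effective nuclear charge and decreases top→bottom as the valence shell moves farther out.
Here both period and group differ, so the two effects have to be weighed against each other.
Sb > Sn: Sb lies to the right of Sn in period 5, so the across-period effect alone puts Sb higher.
Ar > Sb: both effects reinforce here, so Ar is clearly the higher of the two.
Approximate values (kJ/mol): Ar 1521, Sn 709, Sb 831.
So from lowest to highest: Sn < Sb < Ar.

Sn < Sb < Ar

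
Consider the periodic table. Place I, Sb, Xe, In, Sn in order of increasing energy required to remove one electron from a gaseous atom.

Removing the outermost electron gets harder across a period and easier down a group.
All lie in period 5, so first ionization energy increases left to right.
So from lowest to highest: In < Sn < Sb < I < Xe.

In, Sn, Sb, I, Xe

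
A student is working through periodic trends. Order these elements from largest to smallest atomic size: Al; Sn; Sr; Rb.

Across a period the added protons contract the valence shell; down a group each new principal shell makes the atom larger.
Here both period and group differ, so the two effects have to be weighed against each other.
Sn > Al: the two effects oppose for this pair; the down-group effect wins (140 vs 126 pm).
Sr > Sn: Sr lies to the left of Sn in period 5, so the across-period effect alone puts Sr larger.
Rb > Sr: both are in period 5; the period trend gives Rb the larger value.
Tabulated atomic radius (pm): Al 126, Rb 210, Sr 185, Sn 140.
So from largest to smallest: Rb > Sr > Sn > Al.

Rb > Sr > Sn > Al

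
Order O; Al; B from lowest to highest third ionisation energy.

The third ionization energy removes an electron from the +2 ion. For each element: O²⁺ still has 4 valence electrons; Al²⁺ still has 1 valence electron; B²⁺ still has 1 valence electron.
All are still removing valence electrons, so compare the +2 ions as you would atoms: IE_3 generally rises across a period (higher Z_eff) and falls down a group (larger shell), subject to the usual subshell exceptions.
Valence configurations: O²⁺ [He]2s²2p², Al²⁺ [Ne]3s¹, B²⁺ [He]2s¹.
Tabulated IE_3 (kJ/mol): O 5300, Al 2745, B 3660.
Hence IE_3: Al < B < O.

Al, B, O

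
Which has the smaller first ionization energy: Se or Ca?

First ionization energy rises across a period (greater Z_eff holds electrons more tightly) and falls down a group (valence electrons are farther from the nucleus).
All lie in period 4, so first ionization energy increases left to right.
So Ca has the smaller first ionization energy (Ca < Se).

Ca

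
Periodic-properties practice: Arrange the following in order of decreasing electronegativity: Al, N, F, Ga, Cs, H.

F > N > H > Ga > Al > Cs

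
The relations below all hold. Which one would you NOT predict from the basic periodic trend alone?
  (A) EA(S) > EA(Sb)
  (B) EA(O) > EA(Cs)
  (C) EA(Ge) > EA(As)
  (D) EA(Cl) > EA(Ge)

The general trend: electron affinity increases across a period and decreases down a group.
(A) S (period 3, group 16) vs Sb (period 5, group 15): the stated order agrees with the simple trend.
(B) O (period 2, group 16) vs Cs (period 6, group 1): the stated order agrees with the simple trend.
(C) Ge (period 4, group 14) vs As (period 4, group 15): the stated order contradicts the simple trend.
(D) Cl (period 3, group 17) vs Ge (period 4, group 14): the stated order agrees with the simple trend.
The exception is (C): adding an electron to As's half-filled 4p³ is unfavourable, so Ge (4p²) has the more exothermic EA.

(C)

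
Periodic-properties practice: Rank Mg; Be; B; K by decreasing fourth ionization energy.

The fourth ionization energy removes an electron from the +3 ion. For each element: Mg³⁺ is already 1 electron into the core; Be³⁺ is already 1 electron into the core; B³⁺ is the bare [He] core; K³⁺ is already 2 electrons into the core.
All of these are removing an electron from a noble-gas core or deeper; the smaller core (lower principal quantum number) is held far more tightly, and within a period the higher nuclear charge binds the same core more tightly.
Approximate IE_4 values (kJ/mol): Mg 10543, Be 21007, B 25026, K 5877.
Hence IE_4: K < Mg < Be < B.

B > Be > Mg > K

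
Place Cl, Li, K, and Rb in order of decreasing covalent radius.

Rb > K > Li > Cl

Li is in period 2, group 1; Cl is in period 3, group 17; K is in period 4, group 1; Rb is in period 5, group 1.
Across a period the added protons contract the valence shell; down a group each new principal shell makes the atom larger.
Neither a single period nor a single group — weigh both effects.
Li > Cl: period and group pull opposite ways; the across-period shift dominates (133 vs 99 pm).
K > Li: K sits below Li in group 1, so the down-group effect alone puts K larger.
Rb > K: Rb sits below K in group 1, so the down-group effect alone puts Rb larger.
For reference (pm): Li 133, Cl 99, K 196, Rb 210.
So from largest to smallest: Rb > K > Li > Cl.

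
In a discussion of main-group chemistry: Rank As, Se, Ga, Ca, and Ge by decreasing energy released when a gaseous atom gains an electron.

Se > Ge > As > Ga > Ca

Ca is in period 4, group 2; Ga is in period 4, group 13; Ge is in period 4, group 14; As is in period 4, group 15; Se is in period 4, group 16.
EA tends to increase across a period and decrease down a group, though the pattern is less regular than for IE or radius.
All lie in period 4; the across-period trend (electron affinity increases left to right) applies, with the exception below.
Note the exception: Ge has a higher electron affinity than As, contrary to the simple trend — adding an electron to As's half-filled 4p³ is unfavourable, so Ge (4p²) has the more exothermic EA.
Approximate values (kJ/mol): Ca 2, Ga 29, Ge 119, As 78, Se 195.
So from highest to lowest: Se > Ge > As > Ga > Ca.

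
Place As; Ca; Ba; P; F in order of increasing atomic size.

F < P < As < Ca < Ba

F is in period 2, group 17; P is in period 3, group 15; Ca is in period 4, group 2; As is in period 4, group 15; Ba is in period 6, group 2.
Radius decreases left→right (rising Z_eff, same n) and increases top→bottom (higher n).
Here both period and group differ, so the two effects have to be weighed against each other.
P > F: relative to F, both the across-period and down-group shifts push P's atomic radius up.
As > P: they share group 15; the group trend gives As the larger value.
Ca > As: Ca lies to the left of As in period 4, so the across-period effect alone puts Ca larger.
Ba > Ca: Ba sits below Ca in group 2, so the down-group effect alone puts Ba larger.
For reference (pm): F 64, P 111, Ca 171, As 121, Ba 196.
So from smallest to largest: F < P < As < Ca < Ba.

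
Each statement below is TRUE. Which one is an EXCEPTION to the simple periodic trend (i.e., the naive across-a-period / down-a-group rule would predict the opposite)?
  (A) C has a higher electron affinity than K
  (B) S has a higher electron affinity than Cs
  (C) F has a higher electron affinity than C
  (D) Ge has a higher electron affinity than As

The general trend: electron affinity increases across a period and decreases down a group.
(A) C (period 2, group 14) vs K (period 4, group 1): the stated order agrees with the simple trend.
(B) S (period 3, group 16) vs Cs (period 6, group 1): the stated order agrees with the simple trend.
(C) F (period 2, group 17) vs C (period 2, group 14): the stated order agrees with the simple trend.
(D) Ge (period 4, group 14) vs As (period 4, group 15): the stated order contradicts the simple trend.
The exception is (D): adding an electron to As's half-filled 4p³ is unfavourable, so Ge (4p²) has the more exothermic EA.

(D)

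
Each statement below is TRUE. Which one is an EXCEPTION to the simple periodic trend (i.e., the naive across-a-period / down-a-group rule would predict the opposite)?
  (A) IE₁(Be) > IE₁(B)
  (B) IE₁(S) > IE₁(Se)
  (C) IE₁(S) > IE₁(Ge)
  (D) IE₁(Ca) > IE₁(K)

The general trend: first ionisation energy increases across a period and decreases down a group.
(A) Be (period 2, group 2) vs B (period 2, group 13): the stated order contradicts the simple trend.
(B) S (period 3, group 16) vs Se (period 4, group 16): the stated order agrees with the simple trend.
(C) S (period 3, group 16) vs Ge (period 4, group 14): the stated order agrees with the simple trend.
(D) Ca (period 4, group 2) vs K (period 4, group 1): the stated order agrees with the simple trend.
The exception is (A): removing B's lone 2p electron is easier than breaking Be's filled 2s².

(A)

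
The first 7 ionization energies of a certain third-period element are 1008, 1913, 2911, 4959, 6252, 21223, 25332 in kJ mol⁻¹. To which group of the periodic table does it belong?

Group 15

Look for the largest jump between consecutive ionization energies: IE6/IE5 ≈ 3.4, far larger than any earlier ratio.
That jump marks the point where a core electron is being removed. So the atom has 5 valence electrons.
A main-group element with 5 valence electrons is in group 15.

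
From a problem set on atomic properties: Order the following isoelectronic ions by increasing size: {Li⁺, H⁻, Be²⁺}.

Be²⁺ < Li⁺ < H⁻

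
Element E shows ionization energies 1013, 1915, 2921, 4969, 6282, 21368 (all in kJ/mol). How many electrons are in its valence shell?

5

Look for the largest jump between consecutive ionization energies: IE6/IE5 ≈ 3.4, far larger than any earlier ratio.
That jump marks the point where a core electron is being removed. So the atom has 5 valence electrons.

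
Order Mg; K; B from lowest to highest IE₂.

Mg < B < K

IE_2 is the cost of taking one more electron from the +1 cation: Mg⁺ still has 1 valence electron; K⁺ is the bare [Ar] core; B⁺ still has 2 valence electrons.
Core electrons are held far more tightly than valence electrons, so K tops the IE_2 order.
Valence configurations: Mg⁺ [Ne]3s¹, B⁺ [He]2s².
Tabulated IE_2 (kJ/mol): Mg 1451, K 3052, B 2427.
Overall IE_2 order: Mg < B < K.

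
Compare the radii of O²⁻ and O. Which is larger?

O²⁻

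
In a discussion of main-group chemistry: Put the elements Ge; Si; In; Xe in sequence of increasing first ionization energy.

In < Ge < Si < Xe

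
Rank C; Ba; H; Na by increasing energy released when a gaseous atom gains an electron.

H is in period 1, group 1; C is in period 2, group 14; Na is in period 3, group 1; Ba is in period 6, group 2.
EA tends to increase across a period and decrease down a group, though the pattern is less regular than for IE or radius.
Neither a single period nor a single group — weigh both effects.
Na > Ba: period and group pull opposite ways; the down-group shift dominates (53 vs 14 kJ/mol).
H > Na: H sits above Na in group 1, so the down-group effect alone puts H higher.
C > H: the two effects oppose for this pair; the across-period effect wins (122 vs 73 kJ/mol).
For reference (kJ/mol): H 73, C 122, Na 53, Ba 14.
So from lowest to highest: Ba < Na < H < C.

Ba < Na < H < C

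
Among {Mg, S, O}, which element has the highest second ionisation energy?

After 1 electron has been removed, what remains? Mg⁺ still has 1 valence electron; S⁺ still has 5 valence electrons; O⁺ still has 5 valence electrons.
All are still removing valence electrons, so compare the +1 ions as you would atoms: IE_2 generally rises across a period (higher Z_eff) and falls down a group (larger shell), subject to the usual subshell exceptions.
Valence configurations: Mg⁺ [Ne]3s¹, S⁺ [Ne]3s²3p³, O⁺ [He]2s²2p³.
Approximate IE_2 values (kJ/mol): Mg 1451, S 2252, O 3388.
Hence IE_2: Mg < S < O.

O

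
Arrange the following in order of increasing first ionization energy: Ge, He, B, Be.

He is in period 1, group 18; Be is in period 2, group 2; B is in period 2, group 13; Ge is in period 4, group 14.
Across a period the outer electron is held more tightly (higher IE₁); down a group it sits in a higher shell, more shielded, and comes off more easily.
These span different periods and groups, so the two trends combine.
B > Ge: the two effects oppose for this pair; the down-group effect wins (801 vs 762 kJ/mol).
Be > B: this pair runs against the simple trend — see the exception note.
He > Be: both effects reinforce here, so He is clearly the higher of the two.
Note the exception: Be has a higher first ionization energy than B, contrary to the simple trend — removing B's lone 2p electron is easier than breaking Be's filled 2s².
For reference (kJ/mol): He 2372, Be 900, B 801, Ge 762.
So from lowest to highest: Ge < B < Be < He.

Ge < B < Be < He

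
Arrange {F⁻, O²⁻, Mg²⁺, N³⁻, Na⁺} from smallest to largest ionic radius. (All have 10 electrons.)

All of these have 10 electrons, so size is governed by nuclear charge alone: the more protons, the stronger the pull on the same electron cloud, and the smaller the ion.
Nuclear charges: Mg²⁺ (Z=12), Na⁺ (Z=11), F⁻ (Z=9), O²⁻ (Z=8), N³⁻ (Z=7).
Smallest to largest: Mg²⁺ < Na⁺ < F⁻ < O²⁻ < N³⁻.

Mg²⁺ < Na⁺ < F⁻ < O²⁻ < N³⁻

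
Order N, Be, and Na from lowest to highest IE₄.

IE_4 is the cost of taking one more electron from the +3 cation: N³⁺ still has 2 valence electrons; Be³⁺ is already 1 electron into the core; Na³⁺ is already 2 electrons into the core.
Breaking into a closed-shell core is much more expensive than removing a leftover valence electron — Na and Be have the largest IE_4 here.
Approximate IE_4 values (kJ/mol): N 7475, Be 21007, Na 9543.
Putting it together, IE_4: N < Na < Be.

N < Na < Be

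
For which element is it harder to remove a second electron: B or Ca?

Consider each +1 ion: B⁺ still has 2 valence electrons; Ca⁺ still has 1 valence electron.
All are still removing valence electrons, so compare the +1 ions as you would atoms: IE_2 generally rises across a period (higher Z_eff) and falls down a group (larger shell), subject to the usual subshell exceptions.
Valence configurations: B⁺ [He]2s², Ca⁺ [Ar]4s¹.
The numbers (kJ/mol): B 2427, Ca 1145.
So the second ionization energies run Ca < B.

B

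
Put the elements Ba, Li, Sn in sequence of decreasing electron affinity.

Electron affinity generally becomes more exothermic across a period toward the halogens and less exothermic down a group.
These span different periods and groups, so the two trends combine.
Li > Ba: the two effects oppose for this pair; the down-group effect wins (60 vs 14 kJ/mol).
Sn > Li: the two effects oppose for this pair; the across-period effect wins (107 vs 60 kJ/mol).
Tabulated electron affinity (kJ/mol): Li 60, Sn 107, Ba 14.
So from highest to lowest: Sn > Li > Ba.

Sn > Li > Ba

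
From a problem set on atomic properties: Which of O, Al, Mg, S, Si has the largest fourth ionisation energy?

Al

The fourth ionization energy removes an electron from the +3 ion. For each element: O³⁺ still has 3 valence electrons; Al³⁺ is the bare [Ne] core; Mg³⁺ is already 1 electron into the core; S³⁺ still has 3 valence electrons; Si³⁺ still has 1 valence electron.
Pulling an electron out of a noble-gas core costs far more than removing a remaining valence electron, so Mg and Al sit at the high end of IE_4.
Valence configurations: O³⁺ [He]2s²2p¹, S³⁺ [Ne]3s²3p¹, Si³⁺ [Ne]3s¹.
The numbers (kJ/mol): O 7469, Al 11577, Mg 10543, S 4556, Si 4356.
Overall IE_4 order: Si < S < O < Mg < Al.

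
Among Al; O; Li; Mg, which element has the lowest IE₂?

Mg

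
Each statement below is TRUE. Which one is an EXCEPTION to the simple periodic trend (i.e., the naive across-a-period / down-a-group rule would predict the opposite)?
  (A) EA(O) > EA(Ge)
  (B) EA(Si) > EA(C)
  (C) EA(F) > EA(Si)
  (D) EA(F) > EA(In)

The general trend: electron affinity increases across a period and decreases down a group.
(A) O (period 2, group 16) vs Ge (period 4, group 14): the stated order agrees with the simple trend.
(B) Si (period 3, group 14) vs C (period 2, group 14): the stated order contradicts the simple trend.
(C) F (period 2, group 17) vs Si (period 3, group 14): the stated order agrees with the simple trend.
(D) F (period 2, group 17) vs In (period 5, group 13): the stated order agrees with the simple trend.
The exception is (B): Si's larger, more diffuse 3p orbitals accept an added electron slightly more readily than C's compact 2p.

(B)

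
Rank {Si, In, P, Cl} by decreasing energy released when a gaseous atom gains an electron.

Cl > Si > P > In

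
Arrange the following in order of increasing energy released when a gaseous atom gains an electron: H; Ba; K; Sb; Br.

H is in period 1, group 1; K is in period 4, group 1; Br is in period 4, group 17; Sb is in period 5, group 15; Ba is in period 6, group 2.
EA tends to increase across a period and decrease down a group, though the pattern is less regular than for IE or radius.
Neither a single period nor a single group — weigh both effects.
K > Ba: the two effects oppose for this pair; the down-group effect wins (48 vs 14 kJ/mol).
H > K: H sits above K in group 1, so the down-group effect alone puts H higher.
Sb > H: period and group pull opposite ways; the across-period shift dominates (103 vs 73 kJ/mol).
Br > Sb: relative to Sb, both the across-period and down-group shifts push Br's electron affinity up.
Tabulated electron affinity (kJ/mol): H 73, K 48, Br 325, Sb 103, Ba 14.
So from lowest to highest: Ba < K < H < Sb < Br.

Ba < K < H < Sb < Br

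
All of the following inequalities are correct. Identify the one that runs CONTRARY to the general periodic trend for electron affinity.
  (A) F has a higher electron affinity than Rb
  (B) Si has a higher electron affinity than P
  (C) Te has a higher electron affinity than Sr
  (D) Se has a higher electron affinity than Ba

(B)

The general trend: electron affinity increases across a period and decreases down a group.
(A) F (period 2, group 17) vs Rb (period 5, group 1): the stated order agrees with the simple trend.
(B) Si (period 3, group 14) vs P (period 3, group 15): the stated order contradicts the simple trend.
(C) Te (period 5, group 16) vs Sr (period 5, group 2): the stated order agrees with the simple trend.
(D) Se (period 4, group 16) vs Ba (period 6, group 2): the stated order agrees with the simple trend.
The exception is (B): adding an electron to P's half-filled 3p³ is unfavourable, so Si (3p²) has the more exothermic EA.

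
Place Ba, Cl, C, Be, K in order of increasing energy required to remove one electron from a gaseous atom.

K, Ba, Be, C, Cl

Be is in period 2, group 2; C is in period 2, group 14; Cl is in period 3, group 17; K is in period 4, group 1; Ba is in period 6, group 2.
IE₁ increases left→right with effective nuclear charge and decreases top→bottom as the valence shell moves farther out.
These span different periods and groups, so the two trends combine.
Ba > K: the two effects oppose for this pair; the across-period effect wins (503 vs 419 kJ/mol).
Be > Ba: Be sits above Ba in group 2, so the down-group effect alone puts Be higher.
C > Be: both are in period 2; the period trend gives C the larger value.
Cl > C: period and group pull opposite ways; the across-period shift dominates (1251 vs 1086 kJ/mol).
For reference (kJ/mol): Be 900, C 1086, Cl 1251, K 419, Ba 503.
So from lowest to highest: K < Ba < Be < C < Cl.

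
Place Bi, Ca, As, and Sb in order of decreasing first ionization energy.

As, Sb, Bi, Ca

Ca is in period 4, group 2; As is in period 4, group 15; Sb is in period 5, group 15; Bi is in period 6, group 15.
IE₁ increases left→right with effective nuclear charge and decreases top→bottom as the valence shell moves farther out.
Here both period and group differ, so the two effects have to be weighed against each other.
Bi > Ca: the two effects oppose for this pair; the across-period effect wins (703 vs 590 kJ/mol).
Sb > Bi: they share group 15; the group trend gives Sb the larger value.
As > Sb: As sits above Sb in group 15, so the down-group effect alone puts As higher.
Approximate values (kJ/mol): Ca 590, As 947, Sb 831, Bi 703.
So from highest to lowest: As > Sb > Bi > Ca.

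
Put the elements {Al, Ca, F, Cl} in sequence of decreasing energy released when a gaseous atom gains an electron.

Cl > F > Al > Ca

F is in period 2, group 17; Al is in period 3, group 13; Cl is in period 3, group 17; Ca is in period 4, group 2.
Atoms with high Z_eff and room in the valence shell (especially the halogens) have the most exothermic electron affinities.
These span different periods and groups, so the two trends combine.
Al > Ca: both effects reinforce here, so Al is clearly the higher of the two.
F > Al: both effects reinforce here, so F is clearly the higher of the two.
Cl > F: this pair runs against the simple trend — see the exception note.
Note the exception: Cl has a higher electron affinity than F, contrary to the simple trend — F's small 2p subshell makes the incoming electron feel strong e⁻–e⁻ repulsion, so Cl actually releases more energy on gaining an electron.
Tabulated electron affinity (kJ/mol): F 328, Al 42, Cl 349, Ca 2.
So from highest to lowest: Cl > F > Al > Ca.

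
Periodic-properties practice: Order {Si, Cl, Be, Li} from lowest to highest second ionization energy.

Si < Be < Cl < Li

IE_2 is the cost of taking one more electron from the +1 cation: Si⁺ still has 3 valence electrons; Cl⁺ still has 6 valence electrons; Be⁺ still has 1 valence electron; Li⁺ is the bare [He] core.
Pulling an electron out of a noble-gas core costs far more than removing a remaining valence electron, so Li sits at the high end of IE_2.
Valence configurations: Si⁺ [Ne]3s²3p¹, Cl⁺ [Ne]3s²3p⁴, Be⁺ [He]2s¹.
The numbers (kJ/mol): Si 1577, Cl 2298, Be 1757, Li 7298.
Hence IE_2: Si < Be < Cl < Li.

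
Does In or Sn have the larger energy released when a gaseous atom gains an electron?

In is in period 5, group 13; Sn is in period 5, group 14.
EA tends to increase across a period and decrease down a group, though the pattern is less regular than for IE or radius.
All lie in period 5, so electron affinity increases left to right.
So Sn has the larger energy released when a gaseous atom gains an electron (Sn > In).

Sn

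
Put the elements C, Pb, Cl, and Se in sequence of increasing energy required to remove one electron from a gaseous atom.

C is in period 2, group 14; Cl is in period 3, group 17; Se is in period 4, group 16; Pb is in period 6, group 14.
First ionization energy rises across a period (greater Z_eff holds electrons more tightly) and falls down a group (valence electrons are farther from the nucleus).
These span different periods and groups, so the two trends combine.
Se > Pb: both effects reinforce here, so Se is clearly the higher of the two.
C > Se: period and group pull opposite ways; the down-group shift dominates (1086 vs 941 kJ/mol).
Cl > C: period and group pull opposite ways; the across-period shift dominates (1251 vs 1086 kJ/mol).
Tabulated first ionization energy (kJ/mol): C 1086, Cl 1251, Se 941, Pb 716.
So from lowest to highest: Pb < Se < C < Cl.

Pb, Se, C, Cl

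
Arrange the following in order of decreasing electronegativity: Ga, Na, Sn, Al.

Electronegativity increases across a period and decreases down a group, tracking effective nuclear charge and atomic size.
Here both period and group differ, so the two effects have to be weighed against each other.
Al > Na: Al lies to the right of Na in period 3, so the across-period effect alone puts Al higher.
Ga > Al: this pair runs against the simple trend — see the exception note.
Sn > Ga: period and group pull opposite ways; the across-period shift dominates (1.96 vs 1.81).
Note the exception: Ga has a higher electronegativity than Al, contrary to the simple trend — poor shielding by filled d (and f) subshells raises the heavier element's effective nuclear charge more than the simple down-group trend predicts.
Tabulated electronegativity (Pauling): Na 0.93, Al 1.61, Ga 1.81, Sn 1.96.
So from highest to lowest: Sn > Ga > Al > Na.

Sn > Ga > Al > Na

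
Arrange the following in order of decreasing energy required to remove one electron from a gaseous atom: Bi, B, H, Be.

H > Be > B > Bi

H is in period 1, group 1; Be is in period 2, group 2; B is in period 2, group 13; Bi is in period 6, group 15.
Removing the outermost electron gets harder across a period and easier down a group.
These span different periods and groups, so the two trends combine.
B > Bi: the two effects oppose for this pair; the down-group effect wins (801 vs 703 kJ/mol).
Be > B: this pair runs against the simple trend — see the exception note.
H > Be: period and group pull opposite ways; the down-group shift dominates (1312 vs 900 kJ/mol).
Note the exception: Be has a higher first ionization energy than B, contrary to the simple trend — removing B's lone 2p electron is easier than breaking Be's filled 2s².
For reference (kJ/mol): H 1312, Be 900, B 801, Bi 703.
So from highest to lowest: H > Be > B > Bi.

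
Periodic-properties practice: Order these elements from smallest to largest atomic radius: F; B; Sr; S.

F < B < S < Sr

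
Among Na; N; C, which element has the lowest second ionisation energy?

C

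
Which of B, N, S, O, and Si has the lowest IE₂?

The second ionization energy removes an electron from the +1 ion. For each element: B⁺ still has 2 valence electrons; N⁺ still has 4 valence electrons; S⁺ still has 5 valence electrons; O⁺ still has 5 valence electrons; Si⁺ still has 3 valence electrons.
All are still removing valence electrons, so compare the +1 ions as you would atoms: IE_2 generally rises across a period (higher Z_eff) and falls down a group (larger shell), subject to the usual subshell exceptions.
Valence configurations: B⁺ [He]2s², N⁺ [He]2s²2p², S⁺ [Ne]3s²3p³, O⁺ [He]2s²2p³, Si⁺ [Ne]3s²3p¹.
Approximate IE_2 values (kJ/mol): B 2427, N 2856, S 2252, O 3388, Si 1577.
So the second ionization energies run Si < S < B < N < O.

Si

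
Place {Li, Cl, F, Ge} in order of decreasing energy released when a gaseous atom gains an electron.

Adding an electron releases more energy for atoms nearer the top right (short of the noble gases).
Neither a single period nor a single group — weigh both effects.
Ge > Li: the two effects oppose for this pair; the across-period effect wins (119 vs 60 kJ/mol).
F > Ge: relative to Ge, both the across-period and down-group shifts push F's electron affinity up.
Cl > F: this pair runs against the simple trend — see the exception note.
Note the exception: Cl has a higher electron affinity than F, contrary to the simple trend — F's small 2p subshell makes the incoming electron feel strong e⁻–e⁻ repulsion, so Cl actually releases more energy on gaining an electron.
Tabulated electron affinity (kJ/mol): Li 60, F 328, Cl 349, Ge 119.
So from highest to lowest: Cl > F > Ge > Li.

Cl, F, Ge, Li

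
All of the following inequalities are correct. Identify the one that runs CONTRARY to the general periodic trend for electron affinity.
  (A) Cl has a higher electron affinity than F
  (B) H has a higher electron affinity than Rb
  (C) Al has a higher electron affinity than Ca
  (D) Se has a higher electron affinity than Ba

(A)

The general trend: electron affinity increases across a period and decreases down a group.
(A) Cl (period 3, group 17) vs F (period 2, group 17): the stated order contradicts the simple trend.
(B) H (period 1, group 1) vs Rb (period 5, group 1): the stated order agrees with the simple trend.
(C) Al (period 3, group 13) vs Ca (period 4, group 2): the stated order agrees with the simple trend.
(D) Se (period 4, group 16) vs Ba (period 6, group 2): the stated order agrees with the simple trend.
The exception is (A): F's small 2p subshell makes the incoming electron feel strong e⁻–e⁻ repulsion, so Cl actually releases more energy on gaining an electron.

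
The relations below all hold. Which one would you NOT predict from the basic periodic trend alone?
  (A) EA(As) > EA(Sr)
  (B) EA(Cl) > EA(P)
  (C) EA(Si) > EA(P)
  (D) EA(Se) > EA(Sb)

The general trend: electron affinity increases across a period and decreases down a group.
(A) As (period 4, group 15) vs Sr (period 5, group 2): the stated order agrees with the simple trend.
(B) Cl (period 3, group 17) vs P (period 3, group 15): the stated order agrees with the simple trend.
(C) Si (period 3, group 14) vs P (period 3, group 15): the stated order contradicts the simple trend.
(D) Se (period 4, group 16) vs Sb (period 5, group 15): the stated order agrees with the simple trend.
The exception is (C): adding an electron to P's half-filled 3p³ is unfavourable, so Si (3p²) has the more exothermic EA.

(C)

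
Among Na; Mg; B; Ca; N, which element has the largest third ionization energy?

Mg

Consider each +2 ion: Na²⁺ is already 1 electron into the core; Mg²⁺ is the bare [Ne] core; B²⁺ still has 1 valence electron; Ca²⁺ is the bare [Ar] core; N²⁺ still has 3 valence electrons.
Breaking into a closed-shell core is much more expensive than removing a leftover valence electron — Ca, Na and Mg have the largest IE_3 here.
Valence configurations: B²⁺ [He]2s¹, N²⁺ [He]2s²2p¹.
Tabulated IE_3 (kJ/mol): Na 6910, Mg 7733, B 3660, Ca 4912, N 4578.
Overall IE_3 order: B < N < Ca < Na < Mg.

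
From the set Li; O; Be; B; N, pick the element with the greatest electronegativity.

O

Li is in period 2, group 1; Be is in period 2, group 2; B is in period 2, group 13; N is in period 2, group 15; O is in period 2, group 16.
Electronegativity increases across a period and decreases down a group, tracking effective nuclear charge and atomic size.
All lie in period 2, so electronegativity increases left to right.
The greatest electronegativity among these belongs to O.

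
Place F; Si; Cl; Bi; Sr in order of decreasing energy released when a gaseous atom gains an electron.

Cl, F, Si, Bi, Sr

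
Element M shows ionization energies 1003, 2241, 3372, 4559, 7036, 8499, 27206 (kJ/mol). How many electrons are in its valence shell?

6

Look for the largest jump between consecutive ionization energies: IE7/IE6 ≈ 3.2, far larger than any earlier ratio.
That jump marks the point where a core electron is being removed. So the atom has 6 valence electrons.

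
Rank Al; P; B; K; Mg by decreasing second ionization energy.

K, B, P, Al, Mg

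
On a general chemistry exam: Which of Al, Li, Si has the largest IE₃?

The third ionization energy removes an electron from the +2 ion. For each element: Al²⁺ still has 1 valence electron; Li²⁺ is already 1 electron into the core; Si²⁺ still has 2 valence electrons.
Breaking into a closed-shell core is much more expensive than removing a leftover valence electron — Li has the largest IE_3 here.
Valence configurations: Al²⁺ [Ne]3s¹, Si²⁺ [Ne]3s².
Approximate IE_3 values (kJ/mol): Al 2745, Li 11815, Si 3232.
Hence IE_3: Al < Si < Li.

Li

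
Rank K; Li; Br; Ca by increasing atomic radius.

Li is in period 2, group 1; K is in period 4, group 1; Ca is in period 4, group 2; Br is in period 4, group 17.
Atomic radius shrinks across a period as nuclear charge pulls the same shell inward, and grows down a group as new shells are added.
These span different periods and groups, so the two trends combine.
Li > Br: period and group pull opposite ways; the across-period shift dominates (133 vs 114 pm).
Ca > Li: period and group pull opposite ways; the down-group shift dominates (171 vs 133 pm).
K > Ca: both are in period 4; the period trend gives K the larger value.
Approximate values (pm): Li 133, K 196, Ca 171, Br 114.
So from smallest to largest: Br < Li < Ca < K.

Br < Li < Ca < K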